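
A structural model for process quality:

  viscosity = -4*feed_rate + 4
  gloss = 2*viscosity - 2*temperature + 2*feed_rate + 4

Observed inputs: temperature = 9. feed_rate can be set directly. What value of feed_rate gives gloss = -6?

Substituting into the gloss equation gives gloss = -6*feed_rate - 6.
Solve -6*feed_rate - 6 = -6: feed_rate = (-6 + 6) / -6 = 0.

feed_rate = 0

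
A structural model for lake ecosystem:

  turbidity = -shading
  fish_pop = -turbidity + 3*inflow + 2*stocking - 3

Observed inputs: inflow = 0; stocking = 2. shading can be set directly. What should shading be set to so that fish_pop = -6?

Substituting into the fish_pop equation gives fish_pop = shading + 1.
Solve shading + 1 = -6: shading = (-6 - 1) / 1 = -7.

shading = -7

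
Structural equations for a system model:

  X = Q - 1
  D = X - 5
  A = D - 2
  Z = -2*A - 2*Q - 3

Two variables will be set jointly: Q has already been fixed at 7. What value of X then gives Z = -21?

X = 9

With Q held at 7:
Intervening on X fixes its value directly, overriding its dependence on Q.
Substituting into the A equation gives A = X - 7.
So Z = -2*X - 3.
Solve -2*X - 3 = -21: X = (-21 + 3) / -2 = 9.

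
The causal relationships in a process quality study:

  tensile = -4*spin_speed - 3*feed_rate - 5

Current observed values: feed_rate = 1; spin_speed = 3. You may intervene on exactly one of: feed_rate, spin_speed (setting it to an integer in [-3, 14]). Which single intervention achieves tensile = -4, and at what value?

Intervening on feed_rate: tensile = -3*feed_rate - 17. Reaching -4 requires feed_rate = -13/3, not an integer.
Intervening on spin_speed: with other inputs at their observed values, tensile = -4*spin_speed - 8. Solving for -4 gives spin_speed = -1, within [-3, 14].

set spin_speed = -1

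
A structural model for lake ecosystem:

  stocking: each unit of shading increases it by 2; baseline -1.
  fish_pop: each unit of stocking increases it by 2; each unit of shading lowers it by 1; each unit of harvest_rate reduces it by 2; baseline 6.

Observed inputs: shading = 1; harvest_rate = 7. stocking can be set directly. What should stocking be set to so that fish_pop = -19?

Intervening on stocking fixes its value directly, overriding its dependence on shading.
Substituting into the fish_pop equation gives fish_pop = 2*stocking - 9.
Solve 2*stocking - 9 = -19: stocking = (-19 + 9) / 2 = -5.

stocking = -5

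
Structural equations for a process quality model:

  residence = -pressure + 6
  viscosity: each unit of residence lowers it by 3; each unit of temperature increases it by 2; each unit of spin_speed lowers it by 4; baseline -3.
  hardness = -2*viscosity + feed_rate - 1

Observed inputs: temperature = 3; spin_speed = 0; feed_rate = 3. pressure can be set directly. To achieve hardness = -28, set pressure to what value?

Substituting into the viscosity equation gives viscosity = 3*pressure - 15.
This gives hardness = -6*pressure + 32.
Solve -6*pressure + 32 = -28: pressure = (-28 - 32) / -6 = 10.

pressure = 10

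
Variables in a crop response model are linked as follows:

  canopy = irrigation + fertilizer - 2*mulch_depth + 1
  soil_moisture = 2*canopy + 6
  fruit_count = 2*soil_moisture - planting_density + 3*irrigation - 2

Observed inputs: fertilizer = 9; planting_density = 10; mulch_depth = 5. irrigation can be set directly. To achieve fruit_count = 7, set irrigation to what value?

Substituting into the canopy equation gives canopy = irrigation.
Substituting into the soil_moisture equation gives soil_moisture = 2*irrigation + 6.
Substituting into the fruit_count equation gives fruit_count = 7*irrigation.
Solve 7*irrigation = 7: irrigation = 7 / 7 = 1.

irrigation = 1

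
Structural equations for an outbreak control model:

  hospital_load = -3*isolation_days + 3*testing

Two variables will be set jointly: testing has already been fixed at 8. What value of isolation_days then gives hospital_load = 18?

isolation_days = 2

With testing held at 8:
Substituting into the hospital_load equation gives hospital_load = -3*isolation_days + 24.
Solve -3*isolation_days + 24 = 18: isolation_days = (18 - 24) / -3 = 2.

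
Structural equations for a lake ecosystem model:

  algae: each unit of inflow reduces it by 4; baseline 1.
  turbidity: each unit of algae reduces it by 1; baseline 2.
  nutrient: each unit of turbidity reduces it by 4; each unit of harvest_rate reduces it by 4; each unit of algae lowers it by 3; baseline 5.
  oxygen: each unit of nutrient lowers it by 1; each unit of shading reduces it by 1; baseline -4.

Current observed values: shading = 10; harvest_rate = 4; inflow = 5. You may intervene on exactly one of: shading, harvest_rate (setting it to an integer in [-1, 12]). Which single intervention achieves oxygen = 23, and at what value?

Intervening on shading: with other inputs at their observed values, oxygen = -shading + 34. Solving for 23 gives shading = 11, within [-1, 12].
Intervening on harvest_rate: oxygen = 4*harvest_rate + 8. Reaching 23 requires harvest_rate = 15/4, not an integer.

set shading = 11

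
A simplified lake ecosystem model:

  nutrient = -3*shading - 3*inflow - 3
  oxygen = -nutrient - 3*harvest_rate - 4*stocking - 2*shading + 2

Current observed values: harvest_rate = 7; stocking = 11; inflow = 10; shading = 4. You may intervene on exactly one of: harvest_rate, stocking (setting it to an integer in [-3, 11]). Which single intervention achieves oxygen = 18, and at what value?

Intervening on harvest_rate: oxygen = -3*harvest_rate - 5. Reaching 18 requires harvest_rate = -23/3, not an integer.
Intervening on stocking: with other inputs at their observed values, oxygen = -4*stocking + 18. Solving for 18 gives stocking = 0, within [-3, 11].

set stocking = 0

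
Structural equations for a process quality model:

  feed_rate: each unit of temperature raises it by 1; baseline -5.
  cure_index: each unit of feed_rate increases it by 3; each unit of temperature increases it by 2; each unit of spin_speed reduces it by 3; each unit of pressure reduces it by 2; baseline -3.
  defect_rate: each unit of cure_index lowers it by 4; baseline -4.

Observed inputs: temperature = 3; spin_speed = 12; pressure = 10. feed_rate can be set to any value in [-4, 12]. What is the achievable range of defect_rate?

Intervening on feed_rate fixes its value directly, overriding its dependence on temperature.
Substituting into the cure_index equation gives cure_index = 3*feed_rate - 53.
Substituting into the defect_rate equation gives defect_rate = -12*feed_rate + 208.
Linear in feed_rate, so extremes are at the endpoints: feed_rate = -4 gives defect_rate = 256; feed_rate = 12 gives defect_rate = 64.

64 to 256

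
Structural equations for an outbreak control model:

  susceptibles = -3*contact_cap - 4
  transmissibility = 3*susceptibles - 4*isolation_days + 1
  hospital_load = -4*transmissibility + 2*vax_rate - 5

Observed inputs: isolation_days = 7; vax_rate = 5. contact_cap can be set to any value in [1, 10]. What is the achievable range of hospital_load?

Substituting into the transmissibility equation gives transmissibility = -9*contact_cap - 39.
hospital_load becomes 36*contact_cap + 161.
Linear in contact_cap, so extremes are at the endpoints: contact_cap = 1 gives hospital_load = 197; contact_cap = 10 gives hospital_load = 521.

197 to 521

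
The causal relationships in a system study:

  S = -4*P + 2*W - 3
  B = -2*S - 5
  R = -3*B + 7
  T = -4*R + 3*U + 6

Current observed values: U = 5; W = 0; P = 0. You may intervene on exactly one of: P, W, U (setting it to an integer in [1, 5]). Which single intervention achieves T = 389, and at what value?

Intervening on P: with other inputs at their observed values, T = 96*P + 5. Solving for 389 gives P = 4, within [1, 5].
Intervening on W: T = -48*W + 5. Reaching 389 requires W = -8, outside [1, 5].
Intervening on U: T = 3*U - 10. Reaching 389 requires U = 133, outside [1, 5].

set P = 4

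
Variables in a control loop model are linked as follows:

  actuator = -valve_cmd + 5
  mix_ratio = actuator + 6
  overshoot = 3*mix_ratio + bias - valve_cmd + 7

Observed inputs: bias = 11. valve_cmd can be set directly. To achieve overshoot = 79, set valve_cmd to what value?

valve_cmd = -7

Substituting into the mix_ratio equation gives mix_ratio = -valve_cmd + 11.
So overshoot = -4*valve_cmd + 51.
Solve -4*valve_cmd + 51 = 79: valve_cmd = (79 - 51) / -4 = -7.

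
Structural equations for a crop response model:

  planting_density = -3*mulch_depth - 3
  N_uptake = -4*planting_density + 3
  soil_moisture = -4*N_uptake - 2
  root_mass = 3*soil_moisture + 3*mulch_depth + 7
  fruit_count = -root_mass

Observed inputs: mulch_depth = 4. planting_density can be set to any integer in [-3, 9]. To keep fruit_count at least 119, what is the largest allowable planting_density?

Intervening on planting_density fixes its value directly, overriding its dependence on mulch_depth.
Substituting into the soil_moisture equation gives soil_moisture = 16*planting_density - 14.
So root_mass = 48*planting_density - 23.
So fruit_count = -48*planting_density + 23.
Require -48*planting_density + 23 ≥ 119, so planting_density ≤ -2.
The largest integer in [-3, 9] satisfying this is -2.

planting_density = -2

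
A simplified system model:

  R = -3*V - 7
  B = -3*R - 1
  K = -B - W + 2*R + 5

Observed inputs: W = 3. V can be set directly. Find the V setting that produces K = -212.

V = 12

Substituting into the B equation gives B = 9*V + 20.
K becomes -15*V - 32.
Solve -15*V - 32 = -212: V = (-212 + 32) / -15 = 12.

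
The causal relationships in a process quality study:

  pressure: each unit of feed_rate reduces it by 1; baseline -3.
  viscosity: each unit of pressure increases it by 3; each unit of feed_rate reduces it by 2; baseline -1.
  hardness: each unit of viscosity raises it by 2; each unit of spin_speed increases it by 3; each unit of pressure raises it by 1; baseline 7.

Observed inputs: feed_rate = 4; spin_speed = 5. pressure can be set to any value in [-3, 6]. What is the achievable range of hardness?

-17 to 46

Intervening on pressure fixes its value directly, overriding its dependence on feed_rate.
Substituting into the viscosity equation gives viscosity = 3*pressure - 9.
Substituting into the hardness equation gives hardness = 7*pressure + 4.
Linear in pressure, so extremes are at the endpoints: pressure = -3 gives hardness = -17; pressure = 6 gives hardness = 46.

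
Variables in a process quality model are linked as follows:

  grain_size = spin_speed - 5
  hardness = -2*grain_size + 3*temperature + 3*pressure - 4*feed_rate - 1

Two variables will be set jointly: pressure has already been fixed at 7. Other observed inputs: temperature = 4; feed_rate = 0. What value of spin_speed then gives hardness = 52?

spin_speed = -5

With pressure held at 7:
Substituting into the hardness equation gives hardness = -2*spin_speed + 42.
Solve -2*spin_speed + 42 = 52: spin_speed = (52 - 42) / -2 = -5.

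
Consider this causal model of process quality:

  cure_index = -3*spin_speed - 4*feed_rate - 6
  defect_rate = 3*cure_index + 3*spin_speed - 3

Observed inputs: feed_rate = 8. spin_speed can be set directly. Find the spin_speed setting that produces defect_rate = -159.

spin_speed = 7

Substituting into the cure_index equation gives cure_index = -3*spin_speed - 38.
Substituting into the defect_rate equation gives defect_rate = -6*spin_speed - 117.
Solve -6*spin_speed - 117 = -159: spin_speed = (-159 + 117) / -6 = 7.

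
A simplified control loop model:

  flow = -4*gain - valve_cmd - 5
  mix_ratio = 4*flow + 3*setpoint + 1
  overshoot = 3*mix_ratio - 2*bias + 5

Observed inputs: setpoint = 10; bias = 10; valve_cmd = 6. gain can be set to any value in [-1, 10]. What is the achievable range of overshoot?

-534 to -6

Substituting into the flow equation gives flow = -4*gain - 11.
So mix_ratio = -16*gain - 13.
overshoot becomes -48*gain - 54.
Linear in gain, so extremes are at the endpoints: gain = -1 gives overshoot = -6; gain = 10 gives overshoot = -534.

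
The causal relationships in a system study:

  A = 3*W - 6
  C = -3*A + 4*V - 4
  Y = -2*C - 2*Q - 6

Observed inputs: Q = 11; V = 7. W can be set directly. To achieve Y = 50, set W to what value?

W = 9

Substituting into the C equation gives C = -9*W + 42.
Substituting into the Y equation gives Y = 18*W - 112.
Solve 18*W - 112 = 50: W = (50 + 112) / 18 = 9.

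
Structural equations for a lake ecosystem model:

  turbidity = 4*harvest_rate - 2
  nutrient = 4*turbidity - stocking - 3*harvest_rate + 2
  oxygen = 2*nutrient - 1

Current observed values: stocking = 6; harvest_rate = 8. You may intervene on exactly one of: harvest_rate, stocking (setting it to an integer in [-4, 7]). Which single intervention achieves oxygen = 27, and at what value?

Intervening on harvest_rate: with other inputs at their observed values, oxygen = 26*harvest_rate - 25. Solving for 27 gives harvest_rate = 2, within [-4, 7].
Intervening on stocking: oxygen = -2*stocking + 195. Reaching 27 requires stocking = 84, outside [-4, 7].

set harvest_rate = 2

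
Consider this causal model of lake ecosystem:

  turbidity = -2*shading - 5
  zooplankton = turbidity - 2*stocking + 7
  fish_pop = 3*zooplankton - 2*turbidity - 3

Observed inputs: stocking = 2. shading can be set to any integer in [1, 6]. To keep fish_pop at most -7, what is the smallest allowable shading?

Substituting into the zooplankton equation gives zooplankton = -2*shading - 2.
Substituting into the fish_pop equation gives fish_pop = -2*shading + 1.
Require -2*shading + 1 ≤ -7, so shading ≥ 4.
The smallest integer in [1, 6] satisfying this is 4.

shading = 4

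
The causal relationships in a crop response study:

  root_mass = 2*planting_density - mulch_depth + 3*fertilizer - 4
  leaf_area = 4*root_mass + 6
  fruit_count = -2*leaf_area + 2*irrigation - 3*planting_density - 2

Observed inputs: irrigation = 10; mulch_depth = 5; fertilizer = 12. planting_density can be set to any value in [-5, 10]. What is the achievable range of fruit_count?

Substituting into the root_mass equation gives root_mass = 2*planting_density + 27.
Substituting into the leaf_area equation gives leaf_area = 8*planting_density + 114.
Substituting into the fruit_count equation gives fruit_count = -19*planting_density - 210.
Linear in planting_density, so extremes are at the endpoints: planting_density = -5 gives fruit_count = -115; planting_density = 10 gives fruit_count = -400.

-400 to -115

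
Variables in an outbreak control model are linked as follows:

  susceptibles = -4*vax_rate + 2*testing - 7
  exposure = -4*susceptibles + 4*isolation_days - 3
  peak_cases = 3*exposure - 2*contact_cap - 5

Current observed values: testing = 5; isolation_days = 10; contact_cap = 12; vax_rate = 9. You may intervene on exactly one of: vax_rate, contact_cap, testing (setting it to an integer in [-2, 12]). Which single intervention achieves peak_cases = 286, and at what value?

Intervening on vax_rate: with other inputs at their observed values, peak_cases = 48*vax_rate + 46. Solving for 286 gives vax_rate = 5, within [-2, 12].
Intervening on contact_cap: peak_cases = -2*contact_cap + 502. Reaching 286 requires contact_cap = 108, outside [-2, 12].
Intervening on testing: peak_cases = -24*testing + 598. Reaching 286 requires testing = 13, outside [-2, 12].

set vax_rate = 5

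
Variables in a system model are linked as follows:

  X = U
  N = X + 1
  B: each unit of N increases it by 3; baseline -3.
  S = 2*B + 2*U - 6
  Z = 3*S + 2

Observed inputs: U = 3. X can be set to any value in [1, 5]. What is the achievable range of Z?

20 to 92

Intervening on X fixes its value directly, overriding its dependence on U.
Substituting into the B equation gives B = 3*X.
Substituting into the S equation gives S = 6*X.
Substituting into the Z equation gives Z = 18*X + 2.
Linear in X, so extremes are at the endpoints: X = 1 gives Z = 20; X = 5 gives Z = 92.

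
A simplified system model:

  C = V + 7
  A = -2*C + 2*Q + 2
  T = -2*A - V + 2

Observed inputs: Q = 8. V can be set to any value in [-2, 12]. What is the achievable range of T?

-12 to 30

Substituting into the A equation gives A = -2*V + 4.
Substituting into the T equation gives T = 3*V - 6.
Linear in V, so extremes are at the endpoints: V = -2 gives T = -12; V = 12 gives T = 30.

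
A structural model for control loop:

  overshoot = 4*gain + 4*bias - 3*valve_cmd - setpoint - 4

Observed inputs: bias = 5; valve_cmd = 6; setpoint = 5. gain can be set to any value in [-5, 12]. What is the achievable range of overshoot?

Substituting into the overshoot equation gives overshoot = 4*gain - 7.
Linear in gain, so extremes are at the endpoints: gain = -5 gives overshoot = -27; gain = 12 gives overshoot = 41.

-27 to 41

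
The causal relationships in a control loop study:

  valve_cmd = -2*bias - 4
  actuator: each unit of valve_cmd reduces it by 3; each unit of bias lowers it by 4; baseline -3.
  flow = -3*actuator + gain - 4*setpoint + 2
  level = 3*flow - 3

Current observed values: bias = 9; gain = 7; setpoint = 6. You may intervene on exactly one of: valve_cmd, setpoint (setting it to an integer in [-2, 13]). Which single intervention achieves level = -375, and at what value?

Intervening on valve_cmd: level = 27*valve_cmd + 303. Reaching -375 requires valve_cmd = -226/9, not an integer.
Intervening on setpoint: with other inputs at their observed values, level = -12*setpoint - 219. Solving for -375 gives setpoint = 13, within [-2, 13].

set setpoint = 13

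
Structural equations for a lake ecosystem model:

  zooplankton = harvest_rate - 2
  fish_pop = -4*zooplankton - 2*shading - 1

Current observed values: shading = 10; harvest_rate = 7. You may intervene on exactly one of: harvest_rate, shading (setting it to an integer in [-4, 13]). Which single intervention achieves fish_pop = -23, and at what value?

set shading = 1

Intervening on harvest_rate: fish_pop = -4*harvest_rate - 13. Reaching -23 requires harvest_rate = 5/2, not an integer.
Intervening on shading: with other inputs at their observed values, fish_pop = -2*shading - 21. Solving for -23 gives shading = 1, within [-4, 13].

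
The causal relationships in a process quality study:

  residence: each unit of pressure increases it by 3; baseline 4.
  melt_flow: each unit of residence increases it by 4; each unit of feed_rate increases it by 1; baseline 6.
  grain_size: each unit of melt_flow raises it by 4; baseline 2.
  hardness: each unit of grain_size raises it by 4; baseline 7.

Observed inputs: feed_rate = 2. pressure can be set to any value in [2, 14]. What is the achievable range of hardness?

783 to 3087

Substituting into the melt_flow equation gives melt_flow = 12*pressure + 24.
Substituting into the grain_size equation gives grain_size = 48*pressure + 98.
Substituting into the hardness equation gives hardness = 192*pressure + 399.
Linear in pressure, so extremes are at the endpoints: pressure = 2 gives hardness = 783; pressure = 14 gives hardness = 3087.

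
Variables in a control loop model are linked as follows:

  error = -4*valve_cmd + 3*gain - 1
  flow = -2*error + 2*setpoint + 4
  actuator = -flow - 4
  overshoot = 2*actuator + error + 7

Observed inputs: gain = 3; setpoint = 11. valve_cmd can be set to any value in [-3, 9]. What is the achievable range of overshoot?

-193 to 47

Substituting into the error equation gives error = -4*valve_cmd + 8.
Substituting into the flow equation gives flow = 8*valve_cmd + 10.
So actuator = -8*valve_cmd - 14.
Substituting into the overshoot equation gives overshoot = -20*valve_cmd - 13.
Linear in valve_cmd, so extremes are at the endpoints: valve_cmd = -3 gives overshoot = 47; valve_cmd = 9 gives overshoot = -193.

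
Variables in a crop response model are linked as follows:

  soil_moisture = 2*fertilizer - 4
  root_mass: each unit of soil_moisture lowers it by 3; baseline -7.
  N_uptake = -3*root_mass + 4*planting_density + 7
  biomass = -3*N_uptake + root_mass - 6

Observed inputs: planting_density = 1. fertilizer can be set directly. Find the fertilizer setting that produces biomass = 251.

Substituting into the root_mass equation gives root_mass = -6*fertilizer + 5.
So N_uptake = 18*fertilizer - 4.
Substituting into the biomass equation gives biomass = -60*fertilizer + 11.
Solve -60*fertilizer + 11 = 251: fertilizer = (251 - 11) / -60 = -4.

fertilizer = -4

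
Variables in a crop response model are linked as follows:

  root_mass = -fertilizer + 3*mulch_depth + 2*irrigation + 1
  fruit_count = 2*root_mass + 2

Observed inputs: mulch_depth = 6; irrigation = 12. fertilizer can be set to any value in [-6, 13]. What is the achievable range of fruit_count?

62 to 100

Substituting into the root_mass equation gives root_mass = -fertilizer + 43.
Substituting into the fruit_count equation gives fruit_count = -2*fertilizer + 88.
Linear in fertilizer, so extremes are at the endpoints: fertilizer = -6 gives fruit_count = 100; fertilizer = 13 gives fruit_count = 62.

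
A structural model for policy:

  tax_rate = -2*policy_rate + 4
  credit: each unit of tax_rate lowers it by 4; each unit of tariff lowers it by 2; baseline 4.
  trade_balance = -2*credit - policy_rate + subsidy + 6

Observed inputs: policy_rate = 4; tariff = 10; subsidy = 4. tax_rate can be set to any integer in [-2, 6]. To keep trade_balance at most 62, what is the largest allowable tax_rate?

tax_rate = 3

Intervening on tax_rate fixes its value directly, overriding its dependence on policy_rate.
Substituting into the credit equation gives credit = -4*tax_rate - 16.
Substituting into the trade_balance equation gives trade_balance = 8*tax_rate + 38.
Require 8*tax_rate + 38 ≤ 62, so tax_rate ≤ 3.
The largest integer in [-2, 6] satisfying this is 3.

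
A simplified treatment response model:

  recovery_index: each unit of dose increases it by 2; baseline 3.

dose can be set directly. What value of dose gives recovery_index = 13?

dose = 5

Solve 2*dose + 3 = 13: dose = (13 - 3) / 2 = 5.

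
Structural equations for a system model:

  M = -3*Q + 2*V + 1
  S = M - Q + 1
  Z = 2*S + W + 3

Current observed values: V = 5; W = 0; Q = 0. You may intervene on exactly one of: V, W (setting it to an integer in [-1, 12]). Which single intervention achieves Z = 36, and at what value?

set W = 9

Intervening on V: Z = 4*V + 7. Reaching 36 requires V = 29/4, not an integer.
Intervening on W: with other inputs at their observed values, Z = W + 27. Solving for 36 gives W = 9, within [-1, 12].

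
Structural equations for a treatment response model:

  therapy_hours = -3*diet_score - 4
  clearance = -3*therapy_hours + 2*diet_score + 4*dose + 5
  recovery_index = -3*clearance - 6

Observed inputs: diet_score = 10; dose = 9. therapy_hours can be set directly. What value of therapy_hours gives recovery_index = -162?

therapy_hours = 3

Intervening on therapy_hours fixes its value directly, overriding its dependence on diet_score.
Substituting into the clearance equation gives clearance = -3*therapy_hours + 61.
Substituting into the recovery_index equation gives recovery_index = 9*therapy_hours - 189.
Solve 9*therapy_hours - 189 = -162: therapy_hours = (-162 + 189) / 9 = 3.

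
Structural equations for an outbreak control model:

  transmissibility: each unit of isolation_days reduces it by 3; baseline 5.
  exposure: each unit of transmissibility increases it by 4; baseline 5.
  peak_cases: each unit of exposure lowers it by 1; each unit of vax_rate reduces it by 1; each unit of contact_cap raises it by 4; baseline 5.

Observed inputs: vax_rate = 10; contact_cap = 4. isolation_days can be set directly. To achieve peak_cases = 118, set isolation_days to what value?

Substituting into the exposure equation gives exposure = -12*isolation_days + 25.
Substituting into the peak_cases equation gives peak_cases = 12*isolation_days - 14.
Solve 12*isolation_days - 14 = 118: isolation_days = (118 + 14) / 12 = 11.

isolation_days = 11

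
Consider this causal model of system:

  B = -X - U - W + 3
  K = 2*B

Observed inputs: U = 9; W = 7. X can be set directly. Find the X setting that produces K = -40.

Substituting into the B equation gives B = -X - 13.
K becomes -2*X - 26.
Solve -2*X - 26 = -40: X = (-40 + 26) / -2 = 7.

X = 7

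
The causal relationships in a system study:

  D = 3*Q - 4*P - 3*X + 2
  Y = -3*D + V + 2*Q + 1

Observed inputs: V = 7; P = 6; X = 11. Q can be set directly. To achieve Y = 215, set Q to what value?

Substituting into the D equation gives D = 3*Q - 55.
Substituting into the Y equation gives Y = -7*Q + 173.
Solve -7*Q + 173 = 215: Q = (215 - 173) / -7 = -6.

Q = -6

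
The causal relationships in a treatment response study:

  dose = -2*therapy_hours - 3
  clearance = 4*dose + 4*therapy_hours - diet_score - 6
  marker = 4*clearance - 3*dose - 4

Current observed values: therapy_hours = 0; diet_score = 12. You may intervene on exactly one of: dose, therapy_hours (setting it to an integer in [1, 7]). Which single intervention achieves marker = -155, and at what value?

set therapy_hours = 4

Intervening on dose: marker = 13*dose - 76. Reaching -155 requires dose = -79/13, not an integer.
Intervening on therapy_hours: with other inputs at their observed values, marker = -10*therapy_hours - 115. Solving for -155 gives therapy_hours = 4, within [1, 7].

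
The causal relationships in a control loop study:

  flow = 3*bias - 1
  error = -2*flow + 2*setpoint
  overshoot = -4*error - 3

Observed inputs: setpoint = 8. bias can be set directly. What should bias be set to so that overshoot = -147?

bias = -3

Substituting into the error equation gives error = -6*bias + 18.
This gives overshoot = 24*bias - 75.
Solve 24*bias - 75 = -147: bias = (-147 + 75) / 24 = -3.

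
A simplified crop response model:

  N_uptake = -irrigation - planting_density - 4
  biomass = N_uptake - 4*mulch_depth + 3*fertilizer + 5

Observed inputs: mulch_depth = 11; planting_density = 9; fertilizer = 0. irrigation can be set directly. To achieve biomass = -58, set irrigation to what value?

irrigation = 6

Substituting into the N_uptake equation gives N_uptake = -irrigation - 13.
Substituting into the biomass equation gives biomass = -irrigation - 52.
Solve -irrigation - 52 = -58: irrigation = (-58 + 52) / -1 = 6.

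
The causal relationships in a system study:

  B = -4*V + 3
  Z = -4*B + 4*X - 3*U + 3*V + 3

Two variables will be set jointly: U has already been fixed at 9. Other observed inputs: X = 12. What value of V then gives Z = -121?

With U held at 9:
Substituting into the Z equation gives Z = 19*V + 12.
Solve 19*V + 12 = -121: V = (-121 - 12) / 19 = -7.

V = -7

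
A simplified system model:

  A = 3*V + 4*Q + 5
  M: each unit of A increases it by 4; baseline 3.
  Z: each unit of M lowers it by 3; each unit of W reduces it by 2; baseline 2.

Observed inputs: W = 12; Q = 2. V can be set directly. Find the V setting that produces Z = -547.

V = 10

Substituting into the A equation gives A = 3*V + 13.
This gives M = 12*V + 55.
Substituting into the Z equation gives Z = -36*V - 187.
Solve -36*V - 187 = -547: V = (-547 + 187) / -36 = 10.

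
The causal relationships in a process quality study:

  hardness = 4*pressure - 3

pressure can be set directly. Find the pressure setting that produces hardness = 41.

pressure = 11

Solve 4*pressure - 3 = 41: pressure = (41 + 3) / 4 = 11.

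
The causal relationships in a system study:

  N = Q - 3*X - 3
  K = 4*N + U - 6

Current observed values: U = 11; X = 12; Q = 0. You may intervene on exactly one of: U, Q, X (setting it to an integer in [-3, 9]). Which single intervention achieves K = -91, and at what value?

Intervening on U: K = U - 162. Reaching -91 requires U = 71, outside [-3, 9].
Intervening on Q: K = 4*Q - 151. Reaching -91 requires Q = 15, outside [-3, 9].
Intervening on X: with other inputs at their observed values, K = -12*X - 7. Solving for -91 gives X = 7, within [-3, 9].

set X = 7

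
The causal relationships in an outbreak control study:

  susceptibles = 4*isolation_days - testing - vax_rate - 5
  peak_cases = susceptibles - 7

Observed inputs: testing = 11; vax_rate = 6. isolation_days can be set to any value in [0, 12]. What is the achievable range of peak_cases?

Substituting into the susceptibles equation gives susceptibles = 4*isolation_days - 22.
Substituting into the peak_cases equation gives peak_cases = 4*isolation_days - 29.
Linear in isolation_days, so extremes are at the endpoints: isolation_days = 0 gives peak_cases = -29; isolation_days = 12 gives peak_cases = 19.

-29 to 19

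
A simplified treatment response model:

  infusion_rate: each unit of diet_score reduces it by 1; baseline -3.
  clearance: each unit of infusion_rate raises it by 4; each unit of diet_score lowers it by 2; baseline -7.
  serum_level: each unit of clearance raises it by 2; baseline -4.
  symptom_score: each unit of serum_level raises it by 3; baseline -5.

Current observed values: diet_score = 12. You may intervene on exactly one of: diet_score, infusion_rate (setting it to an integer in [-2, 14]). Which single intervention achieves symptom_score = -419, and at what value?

Intervening on diet_score: with other inputs at their observed values, symptom_score = -36*diet_score - 131. Solving for -419 gives diet_score = 8, within [-2, 14].
Intervening on infusion_rate: symptom_score = 24*infusion_rate - 203. Reaching -419 requires infusion_rate = -9, outside [-2, 14].

set diet_score = 8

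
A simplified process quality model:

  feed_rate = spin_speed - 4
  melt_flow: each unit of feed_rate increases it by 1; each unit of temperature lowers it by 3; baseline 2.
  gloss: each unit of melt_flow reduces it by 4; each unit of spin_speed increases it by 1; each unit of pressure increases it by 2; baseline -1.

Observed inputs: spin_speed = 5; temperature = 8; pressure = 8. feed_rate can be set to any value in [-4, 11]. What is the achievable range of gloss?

64 to 124

Intervening on feed_rate fixes its value directly, overriding its dependence on spin_speed.
Substituting into the melt_flow equation gives melt_flow = feed_rate - 22.
So gloss = -4*feed_rate + 108.
Linear in feed_rate, so extremes are at the endpoints: feed_rate = -4 gives gloss = 124; feed_rate = 11 gives gloss = 64.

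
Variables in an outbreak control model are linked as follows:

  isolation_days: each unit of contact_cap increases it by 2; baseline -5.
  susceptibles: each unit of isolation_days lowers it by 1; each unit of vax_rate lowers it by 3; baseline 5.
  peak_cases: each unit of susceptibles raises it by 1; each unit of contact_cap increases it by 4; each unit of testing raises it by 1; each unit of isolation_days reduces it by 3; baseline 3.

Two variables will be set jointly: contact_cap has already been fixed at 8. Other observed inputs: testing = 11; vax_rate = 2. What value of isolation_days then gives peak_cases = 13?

With contact_cap held at 8:
Intervening on isolation_days fixes its value directly, overriding its dependence on contact_cap.
Substituting into the susceptibles equation gives susceptibles = -isolation_days - 1.
peak_cases becomes -4*isolation_days + 45.
Solve -4*isolation_days + 45 = 13: isolation_days = (13 - 45) / -4 = 8.

isolation_days = 8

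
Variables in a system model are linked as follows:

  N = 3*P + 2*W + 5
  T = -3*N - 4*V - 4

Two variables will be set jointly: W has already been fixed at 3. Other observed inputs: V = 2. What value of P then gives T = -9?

P = -4

With W held at 3:
Substituting into the N equation gives N = 3*P + 11.
Substituting into the T equation gives T = -9*P - 45.
Solve -9*P - 45 = -9: P = (-9 + 45) / -9 = -4.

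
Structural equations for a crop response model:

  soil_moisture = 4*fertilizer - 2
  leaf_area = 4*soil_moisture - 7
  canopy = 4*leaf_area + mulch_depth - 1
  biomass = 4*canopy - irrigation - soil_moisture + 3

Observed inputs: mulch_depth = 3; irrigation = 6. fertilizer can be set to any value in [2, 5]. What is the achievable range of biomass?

Substituting into the leaf_area equation gives leaf_area = 16*fertilizer - 15.
Substituting into the canopy equation gives canopy = 64*fertilizer - 58.
So biomass = 252*fertilizer - 233.
Linear in fertilizer, so extremes are at the endpoints: fertilizer = 2 gives biomass = 271; fertilizer = 5 gives biomass = 1027.

271 to 1027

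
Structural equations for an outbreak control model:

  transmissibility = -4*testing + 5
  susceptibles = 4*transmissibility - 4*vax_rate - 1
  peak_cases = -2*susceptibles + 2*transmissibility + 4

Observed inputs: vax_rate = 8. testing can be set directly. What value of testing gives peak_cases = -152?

testing = -8

Substituting into the susceptibles equation gives susceptibles = -16*testing - 13.
So peak_cases = 24*testing + 40.
Solve 24*testing + 40 = -152: testing = (-152 - 40) / 24 = -8.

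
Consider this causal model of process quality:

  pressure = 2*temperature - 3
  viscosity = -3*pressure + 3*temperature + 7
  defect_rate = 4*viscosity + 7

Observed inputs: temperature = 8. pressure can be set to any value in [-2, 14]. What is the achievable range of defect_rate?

Intervening on pressure fixes its value directly, overriding its dependence on temperature.
Substituting into the viscosity equation gives viscosity = -3*pressure + 31.
This gives defect_rate = -12*pressure + 131.
Linear in pressure, so extremes are at the endpoints: pressure = -2 gives defect_rate = 155; pressure = 14 gives defect_rate = -37.

-37 to 155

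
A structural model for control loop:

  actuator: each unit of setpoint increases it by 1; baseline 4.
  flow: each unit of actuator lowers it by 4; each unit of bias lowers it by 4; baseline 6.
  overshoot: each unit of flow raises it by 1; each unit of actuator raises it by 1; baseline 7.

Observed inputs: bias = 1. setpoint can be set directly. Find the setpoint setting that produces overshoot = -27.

Substituting into the flow equation gives flow = -4*setpoint - 14.
Substituting into the overshoot equation gives overshoot = -3*setpoint - 3.
Solve -3*setpoint - 3 = -27: setpoint = (-27 + 3) / -3 = 8.

setpoint = 8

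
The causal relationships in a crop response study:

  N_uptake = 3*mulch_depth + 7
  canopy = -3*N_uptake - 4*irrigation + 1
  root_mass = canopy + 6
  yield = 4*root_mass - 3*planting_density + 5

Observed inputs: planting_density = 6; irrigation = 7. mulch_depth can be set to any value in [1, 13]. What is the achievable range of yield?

-649 to -217

Substituting into the canopy equation gives canopy = -9*mulch_depth - 48.
Substituting into the root_mass equation gives root_mass = -9*mulch_depth - 42.
This gives yield = -36*mulch_depth - 181.
Linear in mulch_depth, so extremes are at the endpoints: mulch_depth = 1 gives yield = -217; mulch_depth = 13 gives yield = -649.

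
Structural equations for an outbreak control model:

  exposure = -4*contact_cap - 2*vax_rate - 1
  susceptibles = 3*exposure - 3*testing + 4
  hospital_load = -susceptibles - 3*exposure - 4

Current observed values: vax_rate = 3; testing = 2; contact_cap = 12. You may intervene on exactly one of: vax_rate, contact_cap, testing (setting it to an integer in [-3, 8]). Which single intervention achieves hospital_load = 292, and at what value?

Intervening on vax_rate: with other inputs at their observed values, hospital_load = 12*vax_rate + 292. Solving for 292 gives vax_rate = 0, within [-3, 8].
Intervening on contact_cap: hospital_load = 24*contact_cap + 40. Reaching 292 requires contact_cap = 21/2, not an integer.
Intervening on testing: hospital_load = 3*testing + 322. Reaching 292 requires testing = -10, outside [-3, 8].

set vax_rate = 0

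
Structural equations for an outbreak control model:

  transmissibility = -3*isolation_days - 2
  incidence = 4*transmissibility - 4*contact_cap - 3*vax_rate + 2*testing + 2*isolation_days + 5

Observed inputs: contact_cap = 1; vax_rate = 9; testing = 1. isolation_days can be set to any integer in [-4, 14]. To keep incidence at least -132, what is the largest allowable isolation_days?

isolation_days = 10

Substituting into the incidence equation gives incidence = -10*isolation_days - 32.
Require -10*isolation_days - 32 ≥ -132, so isolation_days ≤ 10.
The largest integer in [-4, 14] satisfying this is 10.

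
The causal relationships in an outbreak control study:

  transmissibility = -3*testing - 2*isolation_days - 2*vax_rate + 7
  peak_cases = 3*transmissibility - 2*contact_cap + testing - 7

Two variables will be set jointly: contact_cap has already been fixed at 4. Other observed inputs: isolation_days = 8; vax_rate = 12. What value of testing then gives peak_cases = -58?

testing = -7

With contact_cap held at 4:
Substituting into the transmissibility equation gives transmissibility = -3*testing - 33.
Substituting into the peak_cases equation gives peak_cases = -8*testing - 114.
Solve -8*testing - 114 = -58: testing = (-58 + 114) / -8 = -7.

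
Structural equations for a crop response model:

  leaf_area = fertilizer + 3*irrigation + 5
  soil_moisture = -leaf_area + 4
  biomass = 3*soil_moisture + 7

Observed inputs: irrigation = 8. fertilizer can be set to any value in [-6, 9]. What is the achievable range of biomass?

-95 to -50

Substituting into the leaf_area equation gives leaf_area = fertilizer + 29.
So soil_moisture = -fertilizer - 25.
Substituting into the biomass equation gives biomass = -3*fertilizer - 68.
Linear in fertilizer, so extremes are at the endpoints: fertilizer = -6 gives biomass = -50; fertilizer = 9 gives biomass = -95.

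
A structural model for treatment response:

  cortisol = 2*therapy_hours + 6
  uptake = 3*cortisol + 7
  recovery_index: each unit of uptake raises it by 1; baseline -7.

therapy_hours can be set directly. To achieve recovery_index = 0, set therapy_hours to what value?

Substituting into the uptake equation gives uptake = 6*therapy_hours + 25.
So recovery_index = 6*therapy_hours + 18.
Solve 6*therapy_hours + 18 = 0: therapy_hours = (0 - 18) / 6 = -3.

therapy_hours = -3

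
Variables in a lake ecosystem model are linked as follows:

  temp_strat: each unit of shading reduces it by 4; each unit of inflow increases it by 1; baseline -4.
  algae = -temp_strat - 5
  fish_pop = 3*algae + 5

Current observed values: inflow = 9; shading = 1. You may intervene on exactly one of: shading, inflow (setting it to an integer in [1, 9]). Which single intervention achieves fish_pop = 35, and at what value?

set shading = 5

Intervening on shading: with other inputs at their observed values, fish_pop = 12*shading - 25. Solving for 35 gives shading = 5, within [1, 9].
Intervening on inflow: fish_pop = -3*inflow + 14. Reaching 35 requires inflow = -7, outside [1, 9].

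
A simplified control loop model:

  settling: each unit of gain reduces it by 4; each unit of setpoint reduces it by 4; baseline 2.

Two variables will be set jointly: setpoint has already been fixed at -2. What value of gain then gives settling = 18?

gain = -2

With setpoint held at -2:
Substituting into the settling equation gives settling = -4*gain + 10.
Solve -4*gain + 10 = 18: gain = (18 - 10) / -4 = -2.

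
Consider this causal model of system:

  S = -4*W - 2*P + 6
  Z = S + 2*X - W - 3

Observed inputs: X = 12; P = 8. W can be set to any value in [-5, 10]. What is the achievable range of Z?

-39 to 36

Substituting into the S equation gives S = -4*W - 10.
This gives Z = -5*W + 11.
Linear in W, so extremes are at the endpoints: W = -5 gives Z = 36; W = 10 gives Z = -39.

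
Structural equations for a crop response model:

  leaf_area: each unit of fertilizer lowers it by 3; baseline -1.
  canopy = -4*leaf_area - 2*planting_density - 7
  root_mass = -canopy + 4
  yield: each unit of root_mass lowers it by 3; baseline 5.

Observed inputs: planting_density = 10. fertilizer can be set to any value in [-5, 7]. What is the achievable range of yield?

Substituting into the canopy equation gives canopy = 12*fertilizer - 23.
Substituting into the root_mass equation gives root_mass = -12*fertilizer + 27.
yield becomes 36*fertilizer - 76.
Linear in fertilizer, so extremes are at the endpoints: fertilizer = -5 gives yield = -256; fertilizer = 7 gives yield = 176.

-256 to 176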